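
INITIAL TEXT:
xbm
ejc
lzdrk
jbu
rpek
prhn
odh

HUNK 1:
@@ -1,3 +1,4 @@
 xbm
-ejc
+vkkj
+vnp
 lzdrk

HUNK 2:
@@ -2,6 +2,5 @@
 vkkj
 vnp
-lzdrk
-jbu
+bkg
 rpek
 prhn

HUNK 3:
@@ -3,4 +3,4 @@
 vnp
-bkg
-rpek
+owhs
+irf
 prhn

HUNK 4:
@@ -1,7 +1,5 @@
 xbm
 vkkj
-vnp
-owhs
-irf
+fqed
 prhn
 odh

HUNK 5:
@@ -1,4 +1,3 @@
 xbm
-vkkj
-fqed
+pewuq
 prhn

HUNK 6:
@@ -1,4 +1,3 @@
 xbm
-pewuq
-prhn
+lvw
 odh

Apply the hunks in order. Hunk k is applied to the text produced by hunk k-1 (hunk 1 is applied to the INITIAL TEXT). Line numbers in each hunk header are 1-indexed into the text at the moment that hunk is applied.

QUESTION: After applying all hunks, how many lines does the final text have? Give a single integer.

Answer: 3

Derivation:
Hunk 1: at line 1 remove [ejc] add [vkkj,vnp] -> 8 lines: xbm vkkj vnp lzdrk jbu rpek prhn odh
Hunk 2: at line 2 remove [lzdrk,jbu] add [bkg] -> 7 lines: xbm vkkj vnp bkg rpek prhn odh
Hunk 3: at line 3 remove [bkg,rpek] add [owhs,irf] -> 7 lines: xbm vkkj vnp owhs irf prhn odh
Hunk 4: at line 1 remove [vnp,owhs,irf] add [fqed] -> 5 lines: xbm vkkj fqed prhn odh
Hunk 5: at line 1 remove [vkkj,fqed] add [pewuq] -> 4 lines: xbm pewuq prhn odh
Hunk 6: at line 1 remove [pewuq,prhn] add [lvw] -> 3 lines: xbm lvw odh
Final line count: 3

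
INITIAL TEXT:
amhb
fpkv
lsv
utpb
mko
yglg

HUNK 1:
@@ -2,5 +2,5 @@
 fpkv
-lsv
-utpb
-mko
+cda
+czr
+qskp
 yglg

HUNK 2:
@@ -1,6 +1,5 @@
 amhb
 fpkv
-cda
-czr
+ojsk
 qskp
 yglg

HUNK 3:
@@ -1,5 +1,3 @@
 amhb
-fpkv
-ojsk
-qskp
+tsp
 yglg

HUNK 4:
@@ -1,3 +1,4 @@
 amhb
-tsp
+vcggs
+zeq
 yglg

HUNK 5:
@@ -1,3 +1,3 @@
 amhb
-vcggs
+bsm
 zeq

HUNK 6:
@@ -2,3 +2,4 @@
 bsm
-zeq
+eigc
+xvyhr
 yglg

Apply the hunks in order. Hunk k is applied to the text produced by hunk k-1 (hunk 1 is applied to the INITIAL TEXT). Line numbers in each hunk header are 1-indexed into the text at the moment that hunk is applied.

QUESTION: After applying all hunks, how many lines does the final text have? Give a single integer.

Answer: 5

Derivation:
Hunk 1: at line 2 remove [lsv,utpb,mko] add [cda,czr,qskp] -> 6 lines: amhb fpkv cda czr qskp yglg
Hunk 2: at line 1 remove [cda,czr] add [ojsk] -> 5 lines: amhb fpkv ojsk qskp yglg
Hunk 3: at line 1 remove [fpkv,ojsk,qskp] add [tsp] -> 3 lines: amhb tsp yglg
Hunk 4: at line 1 remove [tsp] add [vcggs,zeq] -> 4 lines: amhb vcggs zeq yglg
Hunk 5: at line 1 remove [vcggs] add [bsm] -> 4 lines: amhb bsm zeq yglg
Hunk 6: at line 2 remove [zeq] add [eigc,xvyhr] -> 5 lines: amhb bsm eigc xvyhr yglg
Final line count: 5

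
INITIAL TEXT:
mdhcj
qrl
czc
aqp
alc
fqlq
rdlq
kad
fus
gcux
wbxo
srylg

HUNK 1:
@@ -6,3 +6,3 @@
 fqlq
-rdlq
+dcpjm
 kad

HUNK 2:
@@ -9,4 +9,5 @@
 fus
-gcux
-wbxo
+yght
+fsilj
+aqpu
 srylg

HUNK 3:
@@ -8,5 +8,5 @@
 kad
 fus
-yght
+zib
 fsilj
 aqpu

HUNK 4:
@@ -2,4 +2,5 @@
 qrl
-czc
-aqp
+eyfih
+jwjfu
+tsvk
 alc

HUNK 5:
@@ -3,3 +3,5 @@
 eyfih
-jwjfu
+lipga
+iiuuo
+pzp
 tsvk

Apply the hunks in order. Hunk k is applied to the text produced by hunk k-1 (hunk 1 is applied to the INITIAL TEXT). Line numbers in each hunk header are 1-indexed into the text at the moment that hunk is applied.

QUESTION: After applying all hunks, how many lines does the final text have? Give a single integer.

Answer: 16

Derivation:
Hunk 1: at line 6 remove [rdlq] add [dcpjm] -> 12 lines: mdhcj qrl czc aqp alc fqlq dcpjm kad fus gcux wbxo srylg
Hunk 2: at line 9 remove [gcux,wbxo] add [yght,fsilj,aqpu] -> 13 lines: mdhcj qrl czc aqp alc fqlq dcpjm kad fus yght fsilj aqpu srylg
Hunk 3: at line 8 remove [yght] add [zib] -> 13 lines: mdhcj qrl czc aqp alc fqlq dcpjm kad fus zib fsilj aqpu srylg
Hunk 4: at line 2 remove [czc,aqp] add [eyfih,jwjfu,tsvk] -> 14 lines: mdhcj qrl eyfih jwjfu tsvk alc fqlq dcpjm kad fus zib fsilj aqpu srylg
Hunk 5: at line 3 remove [jwjfu] add [lipga,iiuuo,pzp] -> 16 lines: mdhcj qrl eyfih lipga iiuuo pzp tsvk alc fqlq dcpjm kad fus zib fsilj aqpu srylg
Final line count: 16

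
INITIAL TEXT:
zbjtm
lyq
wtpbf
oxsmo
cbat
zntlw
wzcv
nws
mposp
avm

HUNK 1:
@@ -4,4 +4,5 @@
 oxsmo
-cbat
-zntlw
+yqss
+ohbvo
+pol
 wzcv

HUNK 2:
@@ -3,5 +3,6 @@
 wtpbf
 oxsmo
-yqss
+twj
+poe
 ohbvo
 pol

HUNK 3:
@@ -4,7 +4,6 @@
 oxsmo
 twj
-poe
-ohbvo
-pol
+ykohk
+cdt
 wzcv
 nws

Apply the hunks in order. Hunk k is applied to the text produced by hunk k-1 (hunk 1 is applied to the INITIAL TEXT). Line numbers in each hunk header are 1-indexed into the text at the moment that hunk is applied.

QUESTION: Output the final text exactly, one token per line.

Answer: zbjtm
lyq
wtpbf
oxsmo
twj
ykohk
cdt
wzcv
nws
mposp
avm

Derivation:
Hunk 1: at line 4 remove [cbat,zntlw] add [yqss,ohbvo,pol] -> 11 lines: zbjtm lyq wtpbf oxsmo yqss ohbvo pol wzcv nws mposp avm
Hunk 2: at line 3 remove [yqss] add [twj,poe] -> 12 lines: zbjtm lyq wtpbf oxsmo twj poe ohbvo pol wzcv nws mposp avm
Hunk 3: at line 4 remove [poe,ohbvo,pol] add [ykohk,cdt] -> 11 lines: zbjtm lyq wtpbf oxsmo twj ykohk cdt wzcv nws mposp avm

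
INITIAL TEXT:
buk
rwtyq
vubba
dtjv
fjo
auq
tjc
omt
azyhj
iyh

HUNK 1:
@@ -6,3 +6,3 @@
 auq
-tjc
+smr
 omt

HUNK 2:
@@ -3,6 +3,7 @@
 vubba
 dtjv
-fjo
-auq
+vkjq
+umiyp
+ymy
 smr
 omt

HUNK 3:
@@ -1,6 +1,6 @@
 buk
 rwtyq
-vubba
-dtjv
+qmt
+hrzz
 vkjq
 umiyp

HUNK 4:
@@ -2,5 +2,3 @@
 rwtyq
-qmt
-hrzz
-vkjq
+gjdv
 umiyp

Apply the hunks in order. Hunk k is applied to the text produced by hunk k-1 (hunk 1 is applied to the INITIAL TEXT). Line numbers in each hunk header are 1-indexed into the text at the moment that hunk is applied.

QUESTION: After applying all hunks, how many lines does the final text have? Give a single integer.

Hunk 1: at line 6 remove [tjc] add [smr] -> 10 lines: buk rwtyq vubba dtjv fjo auq smr omt azyhj iyh
Hunk 2: at line 3 remove [fjo,auq] add [vkjq,umiyp,ymy] -> 11 lines: buk rwtyq vubba dtjv vkjq umiyp ymy smr omt azyhj iyh
Hunk 3: at line 1 remove [vubba,dtjv] add [qmt,hrzz] -> 11 lines: buk rwtyq qmt hrzz vkjq umiyp ymy smr omt azyhj iyh
Hunk 4: at line 2 remove [qmt,hrzz,vkjq] add [gjdv] -> 9 lines: buk rwtyq gjdv umiyp ymy smr omt azyhj iyh
Final line count: 9

Answer: 9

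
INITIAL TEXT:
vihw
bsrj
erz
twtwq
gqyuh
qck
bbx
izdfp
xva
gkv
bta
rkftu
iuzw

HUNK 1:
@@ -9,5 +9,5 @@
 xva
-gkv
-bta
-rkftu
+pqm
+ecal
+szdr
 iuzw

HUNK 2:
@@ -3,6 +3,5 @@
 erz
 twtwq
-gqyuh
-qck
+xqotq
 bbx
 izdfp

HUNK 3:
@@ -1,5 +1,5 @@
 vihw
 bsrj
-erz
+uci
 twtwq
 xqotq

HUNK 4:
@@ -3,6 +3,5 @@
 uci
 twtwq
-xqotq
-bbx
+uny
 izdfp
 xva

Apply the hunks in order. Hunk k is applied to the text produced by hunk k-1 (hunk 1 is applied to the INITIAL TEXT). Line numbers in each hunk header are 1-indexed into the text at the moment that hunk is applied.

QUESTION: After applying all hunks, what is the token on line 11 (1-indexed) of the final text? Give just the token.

Answer: iuzw

Derivation:
Hunk 1: at line 9 remove [gkv,bta,rkftu] add [pqm,ecal,szdr] -> 13 lines: vihw bsrj erz twtwq gqyuh qck bbx izdfp xva pqm ecal szdr iuzw
Hunk 2: at line 3 remove [gqyuh,qck] add [xqotq] -> 12 lines: vihw bsrj erz twtwq xqotq bbx izdfp xva pqm ecal szdr iuzw
Hunk 3: at line 1 remove [erz] add [uci] -> 12 lines: vihw bsrj uci twtwq xqotq bbx izdfp xva pqm ecal szdr iuzw
Hunk 4: at line 3 remove [xqotq,bbx] add [uny] -> 11 lines: vihw bsrj uci twtwq uny izdfp xva pqm ecal szdr iuzw
Final line 11: iuzw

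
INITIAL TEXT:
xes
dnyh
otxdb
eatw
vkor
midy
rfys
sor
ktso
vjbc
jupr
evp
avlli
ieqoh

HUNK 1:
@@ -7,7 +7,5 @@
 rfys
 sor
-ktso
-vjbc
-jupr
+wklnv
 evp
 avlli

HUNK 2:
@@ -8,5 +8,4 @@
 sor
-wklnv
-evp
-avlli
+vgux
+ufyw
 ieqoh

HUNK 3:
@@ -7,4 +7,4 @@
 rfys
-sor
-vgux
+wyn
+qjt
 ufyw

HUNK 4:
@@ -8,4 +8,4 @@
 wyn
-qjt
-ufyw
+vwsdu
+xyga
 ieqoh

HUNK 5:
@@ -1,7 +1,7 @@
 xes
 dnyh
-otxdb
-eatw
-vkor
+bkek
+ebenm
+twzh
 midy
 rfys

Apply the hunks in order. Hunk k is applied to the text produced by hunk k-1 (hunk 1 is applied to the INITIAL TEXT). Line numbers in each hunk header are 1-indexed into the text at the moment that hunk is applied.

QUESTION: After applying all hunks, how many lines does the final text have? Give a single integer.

Hunk 1: at line 7 remove [ktso,vjbc,jupr] add [wklnv] -> 12 lines: xes dnyh otxdb eatw vkor midy rfys sor wklnv evp avlli ieqoh
Hunk 2: at line 8 remove [wklnv,evp,avlli] add [vgux,ufyw] -> 11 lines: xes dnyh otxdb eatw vkor midy rfys sor vgux ufyw ieqoh
Hunk 3: at line 7 remove [sor,vgux] add [wyn,qjt] -> 11 lines: xes dnyh otxdb eatw vkor midy rfys wyn qjt ufyw ieqoh
Hunk 4: at line 8 remove [qjt,ufyw] add [vwsdu,xyga] -> 11 lines: xes dnyh otxdb eatw vkor midy rfys wyn vwsdu xyga ieqoh
Hunk 5: at line 1 remove [otxdb,eatw,vkor] add [bkek,ebenm,twzh] -> 11 lines: xes dnyh bkek ebenm twzh midy rfys wyn vwsdu xyga ieqoh
Final line count: 11

Answer: 11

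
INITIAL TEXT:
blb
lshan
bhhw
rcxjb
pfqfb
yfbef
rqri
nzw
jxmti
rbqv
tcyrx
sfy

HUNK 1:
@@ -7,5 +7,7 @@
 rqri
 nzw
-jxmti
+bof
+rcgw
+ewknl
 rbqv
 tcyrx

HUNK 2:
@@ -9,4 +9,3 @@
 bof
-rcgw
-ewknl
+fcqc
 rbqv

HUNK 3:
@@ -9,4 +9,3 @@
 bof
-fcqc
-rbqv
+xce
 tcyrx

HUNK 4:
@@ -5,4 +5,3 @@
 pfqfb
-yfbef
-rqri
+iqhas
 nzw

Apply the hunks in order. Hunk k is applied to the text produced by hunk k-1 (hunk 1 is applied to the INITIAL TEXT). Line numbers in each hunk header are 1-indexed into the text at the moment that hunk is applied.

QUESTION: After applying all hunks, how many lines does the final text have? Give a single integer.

Hunk 1: at line 7 remove [jxmti] add [bof,rcgw,ewknl] -> 14 lines: blb lshan bhhw rcxjb pfqfb yfbef rqri nzw bof rcgw ewknl rbqv tcyrx sfy
Hunk 2: at line 9 remove [rcgw,ewknl] add [fcqc] -> 13 lines: blb lshan bhhw rcxjb pfqfb yfbef rqri nzw bof fcqc rbqv tcyrx sfy
Hunk 3: at line 9 remove [fcqc,rbqv] add [xce] -> 12 lines: blb lshan bhhw rcxjb pfqfb yfbef rqri nzw bof xce tcyrx sfy
Hunk 4: at line 5 remove [yfbef,rqri] add [iqhas] -> 11 lines: blb lshan bhhw rcxjb pfqfb iqhas nzw bof xce tcyrx sfy
Final line count: 11

Answer: 11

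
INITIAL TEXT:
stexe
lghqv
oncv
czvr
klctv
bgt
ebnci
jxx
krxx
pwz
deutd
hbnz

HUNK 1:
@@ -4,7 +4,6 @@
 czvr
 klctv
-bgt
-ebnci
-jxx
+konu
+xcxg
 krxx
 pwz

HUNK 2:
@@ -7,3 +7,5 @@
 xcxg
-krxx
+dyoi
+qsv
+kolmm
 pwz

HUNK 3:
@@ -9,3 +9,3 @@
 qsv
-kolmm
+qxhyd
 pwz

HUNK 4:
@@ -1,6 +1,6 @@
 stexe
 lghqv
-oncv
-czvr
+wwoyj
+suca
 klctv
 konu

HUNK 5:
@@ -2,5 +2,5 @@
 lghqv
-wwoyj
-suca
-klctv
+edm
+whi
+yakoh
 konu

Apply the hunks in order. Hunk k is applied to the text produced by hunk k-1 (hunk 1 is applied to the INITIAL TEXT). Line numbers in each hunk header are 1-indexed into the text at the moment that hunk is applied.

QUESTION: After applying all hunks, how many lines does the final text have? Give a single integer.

Hunk 1: at line 4 remove [bgt,ebnci,jxx] add [konu,xcxg] -> 11 lines: stexe lghqv oncv czvr klctv konu xcxg krxx pwz deutd hbnz
Hunk 2: at line 7 remove [krxx] add [dyoi,qsv,kolmm] -> 13 lines: stexe lghqv oncv czvr klctv konu xcxg dyoi qsv kolmm pwz deutd hbnz
Hunk 3: at line 9 remove [kolmm] add [qxhyd] -> 13 lines: stexe lghqv oncv czvr klctv konu xcxg dyoi qsv qxhyd pwz deutd hbnz
Hunk 4: at line 1 remove [oncv,czvr] add [wwoyj,suca] -> 13 lines: stexe lghqv wwoyj suca klctv konu xcxg dyoi qsv qxhyd pwz deutd hbnz
Hunk 5: at line 2 remove [wwoyj,suca,klctv] add [edm,whi,yakoh] -> 13 lines: stexe lghqv edm whi yakoh konu xcxg dyoi qsv qxhyd pwz deutd hbnz
Final line count: 13

Answer: 13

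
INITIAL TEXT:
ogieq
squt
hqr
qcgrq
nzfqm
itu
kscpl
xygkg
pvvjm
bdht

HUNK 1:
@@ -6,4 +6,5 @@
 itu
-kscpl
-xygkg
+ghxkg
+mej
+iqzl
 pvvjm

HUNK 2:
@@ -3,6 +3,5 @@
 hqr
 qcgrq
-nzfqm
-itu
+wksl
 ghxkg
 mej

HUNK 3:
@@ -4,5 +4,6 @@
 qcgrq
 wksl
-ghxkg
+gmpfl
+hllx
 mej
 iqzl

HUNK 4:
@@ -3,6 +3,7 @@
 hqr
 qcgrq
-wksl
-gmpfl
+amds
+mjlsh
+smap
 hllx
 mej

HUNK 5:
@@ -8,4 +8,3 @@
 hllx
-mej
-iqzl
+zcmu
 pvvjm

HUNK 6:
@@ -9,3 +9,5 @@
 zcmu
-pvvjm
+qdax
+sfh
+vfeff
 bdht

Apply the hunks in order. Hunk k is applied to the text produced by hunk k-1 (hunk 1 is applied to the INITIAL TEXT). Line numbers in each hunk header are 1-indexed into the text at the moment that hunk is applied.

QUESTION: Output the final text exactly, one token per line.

Hunk 1: at line 6 remove [kscpl,xygkg] add [ghxkg,mej,iqzl] -> 11 lines: ogieq squt hqr qcgrq nzfqm itu ghxkg mej iqzl pvvjm bdht
Hunk 2: at line 3 remove [nzfqm,itu] add [wksl] -> 10 lines: ogieq squt hqr qcgrq wksl ghxkg mej iqzl pvvjm bdht
Hunk 3: at line 4 remove [ghxkg] add [gmpfl,hllx] -> 11 lines: ogieq squt hqr qcgrq wksl gmpfl hllx mej iqzl pvvjm bdht
Hunk 4: at line 3 remove [wksl,gmpfl] add [amds,mjlsh,smap] -> 12 lines: ogieq squt hqr qcgrq amds mjlsh smap hllx mej iqzl pvvjm bdht
Hunk 5: at line 8 remove [mej,iqzl] add [zcmu] -> 11 lines: ogieq squt hqr qcgrq amds mjlsh smap hllx zcmu pvvjm bdht
Hunk 6: at line 9 remove [pvvjm] add [qdax,sfh,vfeff] -> 13 lines: ogieq squt hqr qcgrq amds mjlsh smap hllx zcmu qdax sfh vfeff bdht

Answer: ogieq
squt
hqr
qcgrq
amds
mjlsh
smap
hllx
zcmu
qdax
sfh
vfeff
bdht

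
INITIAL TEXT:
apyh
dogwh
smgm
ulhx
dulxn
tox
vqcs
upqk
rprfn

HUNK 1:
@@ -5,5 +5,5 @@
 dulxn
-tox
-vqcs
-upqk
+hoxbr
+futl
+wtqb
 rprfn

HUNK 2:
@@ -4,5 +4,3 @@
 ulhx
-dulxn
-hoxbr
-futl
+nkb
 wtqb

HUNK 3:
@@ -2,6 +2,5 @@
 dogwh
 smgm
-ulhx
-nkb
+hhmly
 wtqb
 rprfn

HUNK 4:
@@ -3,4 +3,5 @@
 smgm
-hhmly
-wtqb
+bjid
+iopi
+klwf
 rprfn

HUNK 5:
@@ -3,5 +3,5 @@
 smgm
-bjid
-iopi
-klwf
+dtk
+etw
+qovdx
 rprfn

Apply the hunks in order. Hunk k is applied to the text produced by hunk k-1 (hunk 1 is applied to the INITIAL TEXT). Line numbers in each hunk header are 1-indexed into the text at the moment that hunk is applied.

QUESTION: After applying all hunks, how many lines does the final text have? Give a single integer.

Hunk 1: at line 5 remove [tox,vqcs,upqk] add [hoxbr,futl,wtqb] -> 9 lines: apyh dogwh smgm ulhx dulxn hoxbr futl wtqb rprfn
Hunk 2: at line 4 remove [dulxn,hoxbr,futl] add [nkb] -> 7 lines: apyh dogwh smgm ulhx nkb wtqb rprfn
Hunk 3: at line 2 remove [ulhx,nkb] add [hhmly] -> 6 lines: apyh dogwh smgm hhmly wtqb rprfn
Hunk 4: at line 3 remove [hhmly,wtqb] add [bjid,iopi,klwf] -> 7 lines: apyh dogwh smgm bjid iopi klwf rprfn
Hunk 5: at line 3 remove [bjid,iopi,klwf] add [dtk,etw,qovdx] -> 7 lines: apyh dogwh smgm dtk etw qovdx rprfn
Final line count: 7

Answer: 7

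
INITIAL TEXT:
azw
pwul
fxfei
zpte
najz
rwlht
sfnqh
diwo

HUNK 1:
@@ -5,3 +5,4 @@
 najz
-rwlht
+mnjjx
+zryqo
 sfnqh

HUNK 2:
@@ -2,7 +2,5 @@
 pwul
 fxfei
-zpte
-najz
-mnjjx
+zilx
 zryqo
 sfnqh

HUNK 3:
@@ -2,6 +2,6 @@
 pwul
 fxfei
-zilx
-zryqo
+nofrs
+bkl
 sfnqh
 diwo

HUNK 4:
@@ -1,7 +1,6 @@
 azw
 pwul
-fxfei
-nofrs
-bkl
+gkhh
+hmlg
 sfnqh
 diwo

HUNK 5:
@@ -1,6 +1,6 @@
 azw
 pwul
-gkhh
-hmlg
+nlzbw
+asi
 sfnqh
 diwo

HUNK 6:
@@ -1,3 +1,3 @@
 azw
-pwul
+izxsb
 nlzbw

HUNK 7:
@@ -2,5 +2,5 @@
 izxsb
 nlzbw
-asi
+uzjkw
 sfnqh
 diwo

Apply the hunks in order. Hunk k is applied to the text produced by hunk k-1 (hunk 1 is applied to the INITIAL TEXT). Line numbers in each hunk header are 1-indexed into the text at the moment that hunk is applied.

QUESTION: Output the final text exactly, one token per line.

Hunk 1: at line 5 remove [rwlht] add [mnjjx,zryqo] -> 9 lines: azw pwul fxfei zpte najz mnjjx zryqo sfnqh diwo
Hunk 2: at line 2 remove [zpte,najz,mnjjx] add [zilx] -> 7 lines: azw pwul fxfei zilx zryqo sfnqh diwo
Hunk 3: at line 2 remove [zilx,zryqo] add [nofrs,bkl] -> 7 lines: azw pwul fxfei nofrs bkl sfnqh diwo
Hunk 4: at line 1 remove [fxfei,nofrs,bkl] add [gkhh,hmlg] -> 6 lines: azw pwul gkhh hmlg sfnqh diwo
Hunk 5: at line 1 remove [gkhh,hmlg] add [nlzbw,asi] -> 6 lines: azw pwul nlzbw asi sfnqh diwo
Hunk 6: at line 1 remove [pwul] add [izxsb] -> 6 lines: azw izxsb nlzbw asi sfnqh diwo
Hunk 7: at line 2 remove [asi] add [uzjkw] -> 6 lines: azw izxsb nlzbw uzjkw sfnqh diwo

Answer: azw
izxsb
nlzbw
uzjkw
sfnqh
diwo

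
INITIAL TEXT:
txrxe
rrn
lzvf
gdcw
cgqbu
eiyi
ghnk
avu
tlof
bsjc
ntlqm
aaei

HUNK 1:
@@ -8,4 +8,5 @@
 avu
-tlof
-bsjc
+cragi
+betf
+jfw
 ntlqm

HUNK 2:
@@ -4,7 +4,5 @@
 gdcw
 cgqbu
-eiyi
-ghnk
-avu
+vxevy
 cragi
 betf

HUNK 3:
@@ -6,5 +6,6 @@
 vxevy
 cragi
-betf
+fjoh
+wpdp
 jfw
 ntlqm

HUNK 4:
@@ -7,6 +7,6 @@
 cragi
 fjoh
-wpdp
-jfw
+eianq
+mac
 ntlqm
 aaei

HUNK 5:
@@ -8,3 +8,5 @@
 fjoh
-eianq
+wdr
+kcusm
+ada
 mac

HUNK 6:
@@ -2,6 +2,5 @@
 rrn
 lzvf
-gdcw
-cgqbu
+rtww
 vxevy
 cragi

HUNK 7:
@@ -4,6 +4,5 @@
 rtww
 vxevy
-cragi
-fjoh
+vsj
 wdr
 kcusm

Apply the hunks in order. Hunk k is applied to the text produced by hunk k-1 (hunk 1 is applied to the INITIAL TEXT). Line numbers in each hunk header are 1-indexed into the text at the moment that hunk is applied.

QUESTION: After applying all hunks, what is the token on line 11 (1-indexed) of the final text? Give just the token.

Answer: ntlqm

Derivation:
Hunk 1: at line 8 remove [tlof,bsjc] add [cragi,betf,jfw] -> 13 lines: txrxe rrn lzvf gdcw cgqbu eiyi ghnk avu cragi betf jfw ntlqm aaei
Hunk 2: at line 4 remove [eiyi,ghnk,avu] add [vxevy] -> 11 lines: txrxe rrn lzvf gdcw cgqbu vxevy cragi betf jfw ntlqm aaei
Hunk 3: at line 6 remove [betf] add [fjoh,wpdp] -> 12 lines: txrxe rrn lzvf gdcw cgqbu vxevy cragi fjoh wpdp jfw ntlqm aaei
Hunk 4: at line 7 remove [wpdp,jfw] add [eianq,mac] -> 12 lines: txrxe rrn lzvf gdcw cgqbu vxevy cragi fjoh eianq mac ntlqm aaei
Hunk 5: at line 8 remove [eianq] add [wdr,kcusm,ada] -> 14 lines: txrxe rrn lzvf gdcw cgqbu vxevy cragi fjoh wdr kcusm ada mac ntlqm aaei
Hunk 6: at line 2 remove [gdcw,cgqbu] add [rtww] -> 13 lines: txrxe rrn lzvf rtww vxevy cragi fjoh wdr kcusm ada mac ntlqm aaei
Hunk 7: at line 4 remove [cragi,fjoh] add [vsj] -> 12 lines: txrxe rrn lzvf rtww vxevy vsj wdr kcusm ada mac ntlqm aaei
Final line 11: ntlqm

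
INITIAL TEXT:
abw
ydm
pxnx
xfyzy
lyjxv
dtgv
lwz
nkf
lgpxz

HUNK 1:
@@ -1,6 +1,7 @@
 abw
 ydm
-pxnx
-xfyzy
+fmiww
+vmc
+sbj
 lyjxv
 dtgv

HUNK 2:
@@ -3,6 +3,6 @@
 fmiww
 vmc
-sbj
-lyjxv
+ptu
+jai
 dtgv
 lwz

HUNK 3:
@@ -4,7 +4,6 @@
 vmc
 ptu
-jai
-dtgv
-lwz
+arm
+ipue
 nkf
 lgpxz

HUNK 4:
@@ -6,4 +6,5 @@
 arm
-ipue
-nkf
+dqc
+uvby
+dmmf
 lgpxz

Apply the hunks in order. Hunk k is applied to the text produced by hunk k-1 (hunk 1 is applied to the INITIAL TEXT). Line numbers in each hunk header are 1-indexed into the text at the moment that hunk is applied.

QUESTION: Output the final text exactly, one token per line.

Answer: abw
ydm
fmiww
vmc
ptu
arm
dqc
uvby
dmmf
lgpxz

Derivation:
Hunk 1: at line 1 remove [pxnx,xfyzy] add [fmiww,vmc,sbj] -> 10 lines: abw ydm fmiww vmc sbj lyjxv dtgv lwz nkf lgpxz
Hunk 2: at line 3 remove [sbj,lyjxv] add [ptu,jai] -> 10 lines: abw ydm fmiww vmc ptu jai dtgv lwz nkf lgpxz
Hunk 3: at line 4 remove [jai,dtgv,lwz] add [arm,ipue] -> 9 lines: abw ydm fmiww vmc ptu arm ipue nkf lgpxz
Hunk 4: at line 6 remove [ipue,nkf] add [dqc,uvby,dmmf] -> 10 lines: abw ydm fmiww vmc ptu arm dqc uvby dmmf lgpxz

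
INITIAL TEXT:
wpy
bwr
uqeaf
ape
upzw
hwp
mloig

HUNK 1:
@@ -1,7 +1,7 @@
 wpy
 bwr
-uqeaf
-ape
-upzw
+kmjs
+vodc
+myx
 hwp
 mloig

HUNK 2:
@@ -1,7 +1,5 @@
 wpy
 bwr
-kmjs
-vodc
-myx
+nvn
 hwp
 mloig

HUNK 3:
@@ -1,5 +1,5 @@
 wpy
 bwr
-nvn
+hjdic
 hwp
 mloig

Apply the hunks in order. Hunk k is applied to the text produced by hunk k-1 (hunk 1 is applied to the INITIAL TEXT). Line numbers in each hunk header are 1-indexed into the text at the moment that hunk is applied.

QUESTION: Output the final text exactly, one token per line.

Answer: wpy
bwr
hjdic
hwp
mloig

Derivation:
Hunk 1: at line 1 remove [uqeaf,ape,upzw] add [kmjs,vodc,myx] -> 7 lines: wpy bwr kmjs vodc myx hwp mloig
Hunk 2: at line 1 remove [kmjs,vodc,myx] add [nvn] -> 5 lines: wpy bwr nvn hwp mloig
Hunk 3: at line 1 remove [nvn] add [hjdic] -> 5 lines: wpy bwr hjdic hwp mloig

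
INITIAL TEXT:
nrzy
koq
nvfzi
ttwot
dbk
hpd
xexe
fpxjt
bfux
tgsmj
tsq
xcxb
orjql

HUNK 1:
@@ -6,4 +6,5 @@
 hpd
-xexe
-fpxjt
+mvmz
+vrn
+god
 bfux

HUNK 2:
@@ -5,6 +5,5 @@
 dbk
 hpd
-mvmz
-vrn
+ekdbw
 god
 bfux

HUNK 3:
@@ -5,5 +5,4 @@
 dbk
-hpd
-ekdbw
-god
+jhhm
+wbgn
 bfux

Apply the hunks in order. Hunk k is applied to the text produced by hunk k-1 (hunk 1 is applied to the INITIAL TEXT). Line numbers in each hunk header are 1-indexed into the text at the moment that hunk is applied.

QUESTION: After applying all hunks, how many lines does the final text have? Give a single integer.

Hunk 1: at line 6 remove [xexe,fpxjt] add [mvmz,vrn,god] -> 14 lines: nrzy koq nvfzi ttwot dbk hpd mvmz vrn god bfux tgsmj tsq xcxb orjql
Hunk 2: at line 5 remove [mvmz,vrn] add [ekdbw] -> 13 lines: nrzy koq nvfzi ttwot dbk hpd ekdbw god bfux tgsmj tsq xcxb orjql
Hunk 3: at line 5 remove [hpd,ekdbw,god] add [jhhm,wbgn] -> 12 lines: nrzy koq nvfzi ttwot dbk jhhm wbgn bfux tgsmj tsq xcxb orjql
Final line count: 12

Answer: 12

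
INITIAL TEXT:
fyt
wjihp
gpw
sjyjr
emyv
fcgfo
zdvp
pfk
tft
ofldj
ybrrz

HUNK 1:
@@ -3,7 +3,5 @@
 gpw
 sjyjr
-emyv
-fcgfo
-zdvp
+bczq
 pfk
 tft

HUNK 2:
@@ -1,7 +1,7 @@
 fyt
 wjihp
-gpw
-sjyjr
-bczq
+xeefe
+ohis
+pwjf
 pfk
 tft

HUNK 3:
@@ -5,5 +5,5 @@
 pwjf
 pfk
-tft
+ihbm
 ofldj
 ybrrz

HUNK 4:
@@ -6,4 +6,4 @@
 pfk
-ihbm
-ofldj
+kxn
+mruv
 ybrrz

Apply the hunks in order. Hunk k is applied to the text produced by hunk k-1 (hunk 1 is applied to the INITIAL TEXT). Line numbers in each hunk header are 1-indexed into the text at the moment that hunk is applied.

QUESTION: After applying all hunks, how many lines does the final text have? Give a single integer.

Hunk 1: at line 3 remove [emyv,fcgfo,zdvp] add [bczq] -> 9 lines: fyt wjihp gpw sjyjr bczq pfk tft ofldj ybrrz
Hunk 2: at line 1 remove [gpw,sjyjr,bczq] add [xeefe,ohis,pwjf] -> 9 lines: fyt wjihp xeefe ohis pwjf pfk tft ofldj ybrrz
Hunk 3: at line 5 remove [tft] add [ihbm] -> 9 lines: fyt wjihp xeefe ohis pwjf pfk ihbm ofldj ybrrz
Hunk 4: at line 6 remove [ihbm,ofldj] add [kxn,mruv] -> 9 lines: fyt wjihp xeefe ohis pwjf pfk kxn mruv ybrrz
Final line count: 9

Answer: 9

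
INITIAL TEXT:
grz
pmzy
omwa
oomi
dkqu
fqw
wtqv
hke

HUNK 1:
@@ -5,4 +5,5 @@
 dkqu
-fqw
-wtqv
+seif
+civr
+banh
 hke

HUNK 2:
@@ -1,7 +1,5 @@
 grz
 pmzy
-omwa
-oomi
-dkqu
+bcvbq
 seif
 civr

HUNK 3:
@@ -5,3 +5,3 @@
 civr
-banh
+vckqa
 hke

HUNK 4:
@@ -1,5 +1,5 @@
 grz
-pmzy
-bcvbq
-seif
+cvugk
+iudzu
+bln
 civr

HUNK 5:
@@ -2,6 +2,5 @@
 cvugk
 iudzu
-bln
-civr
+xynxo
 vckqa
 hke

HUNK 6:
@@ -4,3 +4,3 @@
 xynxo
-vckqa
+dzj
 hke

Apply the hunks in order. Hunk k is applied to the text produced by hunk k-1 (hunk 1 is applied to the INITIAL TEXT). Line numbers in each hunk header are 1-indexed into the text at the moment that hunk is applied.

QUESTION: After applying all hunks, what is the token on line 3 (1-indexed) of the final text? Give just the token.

Answer: iudzu

Derivation:
Hunk 1: at line 5 remove [fqw,wtqv] add [seif,civr,banh] -> 9 lines: grz pmzy omwa oomi dkqu seif civr banh hke
Hunk 2: at line 1 remove [omwa,oomi,dkqu] add [bcvbq] -> 7 lines: grz pmzy bcvbq seif civr banh hke
Hunk 3: at line 5 remove [banh] add [vckqa] -> 7 lines: grz pmzy bcvbq seif civr vckqa hke
Hunk 4: at line 1 remove [pmzy,bcvbq,seif] add [cvugk,iudzu,bln] -> 7 lines: grz cvugk iudzu bln civr vckqa hke
Hunk 5: at line 2 remove [bln,civr] add [xynxo] -> 6 lines: grz cvugk iudzu xynxo vckqa hke
Hunk 6: at line 4 remove [vckqa] add [dzj] -> 6 lines: grz cvugk iudzu xynxo dzj hke
Final line 3: iudzu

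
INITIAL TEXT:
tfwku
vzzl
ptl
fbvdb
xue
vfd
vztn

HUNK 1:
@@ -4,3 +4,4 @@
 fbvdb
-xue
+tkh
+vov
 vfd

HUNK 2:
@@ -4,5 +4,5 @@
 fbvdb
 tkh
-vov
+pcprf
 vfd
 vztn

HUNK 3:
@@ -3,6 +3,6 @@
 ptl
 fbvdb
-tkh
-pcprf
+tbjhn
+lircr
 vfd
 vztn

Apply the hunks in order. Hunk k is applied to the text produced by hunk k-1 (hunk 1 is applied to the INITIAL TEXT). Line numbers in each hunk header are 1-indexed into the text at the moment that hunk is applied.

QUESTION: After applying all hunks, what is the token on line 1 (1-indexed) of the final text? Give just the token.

Hunk 1: at line 4 remove [xue] add [tkh,vov] -> 8 lines: tfwku vzzl ptl fbvdb tkh vov vfd vztn
Hunk 2: at line 4 remove [vov] add [pcprf] -> 8 lines: tfwku vzzl ptl fbvdb tkh pcprf vfd vztn
Hunk 3: at line 3 remove [tkh,pcprf] add [tbjhn,lircr] -> 8 lines: tfwku vzzl ptl fbvdb tbjhn lircr vfd vztn
Final line 1: tfwku

Answer: tfwku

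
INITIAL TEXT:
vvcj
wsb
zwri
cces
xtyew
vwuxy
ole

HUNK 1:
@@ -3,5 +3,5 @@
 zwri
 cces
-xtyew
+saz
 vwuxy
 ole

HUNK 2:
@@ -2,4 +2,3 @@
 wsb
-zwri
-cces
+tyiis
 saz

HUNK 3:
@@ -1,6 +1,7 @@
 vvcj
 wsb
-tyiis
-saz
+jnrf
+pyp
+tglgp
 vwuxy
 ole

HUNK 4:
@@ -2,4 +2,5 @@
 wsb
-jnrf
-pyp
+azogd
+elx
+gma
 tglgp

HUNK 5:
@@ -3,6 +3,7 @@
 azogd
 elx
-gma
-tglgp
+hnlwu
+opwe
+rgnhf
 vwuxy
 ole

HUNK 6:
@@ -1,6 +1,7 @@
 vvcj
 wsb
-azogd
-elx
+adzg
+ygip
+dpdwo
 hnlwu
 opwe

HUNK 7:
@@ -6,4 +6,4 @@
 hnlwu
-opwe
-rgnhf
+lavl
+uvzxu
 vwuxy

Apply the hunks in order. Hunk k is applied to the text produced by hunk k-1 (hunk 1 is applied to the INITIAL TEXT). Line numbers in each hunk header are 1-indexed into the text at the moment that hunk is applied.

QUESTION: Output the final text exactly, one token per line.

Hunk 1: at line 3 remove [xtyew] add [saz] -> 7 lines: vvcj wsb zwri cces saz vwuxy ole
Hunk 2: at line 2 remove [zwri,cces] add [tyiis] -> 6 lines: vvcj wsb tyiis saz vwuxy ole
Hunk 3: at line 1 remove [tyiis,saz] add [jnrf,pyp,tglgp] -> 7 lines: vvcj wsb jnrf pyp tglgp vwuxy ole
Hunk 4: at line 2 remove [jnrf,pyp] add [azogd,elx,gma] -> 8 lines: vvcj wsb azogd elx gma tglgp vwuxy ole
Hunk 5: at line 3 remove [gma,tglgp] add [hnlwu,opwe,rgnhf] -> 9 lines: vvcj wsb azogd elx hnlwu opwe rgnhf vwuxy ole
Hunk 6: at line 1 remove [azogd,elx] add [adzg,ygip,dpdwo] -> 10 lines: vvcj wsb adzg ygip dpdwo hnlwu opwe rgnhf vwuxy ole
Hunk 7: at line 6 remove [opwe,rgnhf] add [lavl,uvzxu] -> 10 lines: vvcj wsb adzg ygip dpdwo hnlwu lavl uvzxu vwuxy ole

Answer: vvcj
wsb
adzg
ygip
dpdwo
hnlwu
lavl
uvzxu
vwuxy
ole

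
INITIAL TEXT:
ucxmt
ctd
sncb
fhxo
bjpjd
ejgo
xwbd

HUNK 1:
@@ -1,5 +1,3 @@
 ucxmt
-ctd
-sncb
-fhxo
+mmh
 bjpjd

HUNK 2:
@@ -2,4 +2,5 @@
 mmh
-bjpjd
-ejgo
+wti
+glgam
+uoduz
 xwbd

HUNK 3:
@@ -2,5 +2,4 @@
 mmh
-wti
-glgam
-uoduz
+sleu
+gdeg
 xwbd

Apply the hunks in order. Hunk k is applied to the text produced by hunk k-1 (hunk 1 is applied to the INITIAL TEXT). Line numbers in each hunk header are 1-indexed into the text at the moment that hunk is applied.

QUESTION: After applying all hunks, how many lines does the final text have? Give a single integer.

Hunk 1: at line 1 remove [ctd,sncb,fhxo] add [mmh] -> 5 lines: ucxmt mmh bjpjd ejgo xwbd
Hunk 2: at line 2 remove [bjpjd,ejgo] add [wti,glgam,uoduz] -> 6 lines: ucxmt mmh wti glgam uoduz xwbd
Hunk 3: at line 2 remove [wti,glgam,uoduz] add [sleu,gdeg] -> 5 lines: ucxmt mmh sleu gdeg xwbd
Final line count: 5

Answer: 5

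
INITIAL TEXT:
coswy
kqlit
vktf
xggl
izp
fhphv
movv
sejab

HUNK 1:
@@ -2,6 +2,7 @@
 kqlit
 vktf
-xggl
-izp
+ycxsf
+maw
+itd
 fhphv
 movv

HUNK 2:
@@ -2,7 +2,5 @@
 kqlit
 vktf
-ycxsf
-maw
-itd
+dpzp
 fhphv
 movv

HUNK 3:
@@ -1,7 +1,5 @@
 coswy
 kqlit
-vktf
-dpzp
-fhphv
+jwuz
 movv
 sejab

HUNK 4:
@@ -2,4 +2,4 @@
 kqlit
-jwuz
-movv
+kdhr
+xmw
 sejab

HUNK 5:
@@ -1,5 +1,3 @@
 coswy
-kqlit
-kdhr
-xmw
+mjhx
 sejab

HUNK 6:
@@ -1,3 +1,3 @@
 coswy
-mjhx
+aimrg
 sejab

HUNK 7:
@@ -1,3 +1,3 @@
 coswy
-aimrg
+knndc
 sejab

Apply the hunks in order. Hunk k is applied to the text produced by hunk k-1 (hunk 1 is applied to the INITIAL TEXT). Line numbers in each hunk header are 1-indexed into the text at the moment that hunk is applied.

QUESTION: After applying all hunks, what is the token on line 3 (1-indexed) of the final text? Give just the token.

Hunk 1: at line 2 remove [xggl,izp] add [ycxsf,maw,itd] -> 9 lines: coswy kqlit vktf ycxsf maw itd fhphv movv sejab
Hunk 2: at line 2 remove [ycxsf,maw,itd] add [dpzp] -> 7 lines: coswy kqlit vktf dpzp fhphv movv sejab
Hunk 3: at line 1 remove [vktf,dpzp,fhphv] add [jwuz] -> 5 lines: coswy kqlit jwuz movv sejab
Hunk 4: at line 2 remove [jwuz,movv] add [kdhr,xmw] -> 5 lines: coswy kqlit kdhr xmw sejab
Hunk 5: at line 1 remove [kqlit,kdhr,xmw] add [mjhx] -> 3 lines: coswy mjhx sejab
Hunk 6: at line 1 remove [mjhx] add [aimrg] -> 3 lines: coswy aimrg sejab
Hunk 7: at line 1 remove [aimrg] add [knndc] -> 3 lines: coswy knndc sejab
Final line 3: sejab

Answer: sejab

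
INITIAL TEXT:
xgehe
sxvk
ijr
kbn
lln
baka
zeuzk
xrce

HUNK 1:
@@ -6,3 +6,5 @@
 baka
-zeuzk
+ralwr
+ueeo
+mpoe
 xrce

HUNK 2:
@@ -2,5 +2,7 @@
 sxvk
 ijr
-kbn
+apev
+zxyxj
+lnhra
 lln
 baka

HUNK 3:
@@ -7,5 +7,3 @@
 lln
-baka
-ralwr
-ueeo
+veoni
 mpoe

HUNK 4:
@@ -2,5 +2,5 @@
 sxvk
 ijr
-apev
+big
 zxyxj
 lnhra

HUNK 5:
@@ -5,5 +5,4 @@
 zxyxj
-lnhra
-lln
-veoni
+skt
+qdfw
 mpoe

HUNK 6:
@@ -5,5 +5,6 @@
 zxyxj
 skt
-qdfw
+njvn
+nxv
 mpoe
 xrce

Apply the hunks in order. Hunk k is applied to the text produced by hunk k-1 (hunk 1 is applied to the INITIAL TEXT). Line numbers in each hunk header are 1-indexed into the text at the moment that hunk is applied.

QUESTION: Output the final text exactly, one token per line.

Answer: xgehe
sxvk
ijr
big
zxyxj
skt
njvn
nxv
mpoe
xrce

Derivation:
Hunk 1: at line 6 remove [zeuzk] add [ralwr,ueeo,mpoe] -> 10 lines: xgehe sxvk ijr kbn lln baka ralwr ueeo mpoe xrce
Hunk 2: at line 2 remove [kbn] add [apev,zxyxj,lnhra] -> 12 lines: xgehe sxvk ijr apev zxyxj lnhra lln baka ralwr ueeo mpoe xrce
Hunk 3: at line 7 remove [baka,ralwr,ueeo] add [veoni] -> 10 lines: xgehe sxvk ijr apev zxyxj lnhra lln veoni mpoe xrce
Hunk 4: at line 2 remove [apev] add [big] -> 10 lines: xgehe sxvk ijr big zxyxj lnhra lln veoni mpoe xrce
Hunk 5: at line 5 remove [lnhra,lln,veoni] add [skt,qdfw] -> 9 lines: xgehe sxvk ijr big zxyxj skt qdfw mpoe xrce
Hunk 6: at line 5 remove [qdfw] add [njvn,nxv] -> 10 lines: xgehe sxvk ijr big zxyxj skt njvn nxv mpoe xrce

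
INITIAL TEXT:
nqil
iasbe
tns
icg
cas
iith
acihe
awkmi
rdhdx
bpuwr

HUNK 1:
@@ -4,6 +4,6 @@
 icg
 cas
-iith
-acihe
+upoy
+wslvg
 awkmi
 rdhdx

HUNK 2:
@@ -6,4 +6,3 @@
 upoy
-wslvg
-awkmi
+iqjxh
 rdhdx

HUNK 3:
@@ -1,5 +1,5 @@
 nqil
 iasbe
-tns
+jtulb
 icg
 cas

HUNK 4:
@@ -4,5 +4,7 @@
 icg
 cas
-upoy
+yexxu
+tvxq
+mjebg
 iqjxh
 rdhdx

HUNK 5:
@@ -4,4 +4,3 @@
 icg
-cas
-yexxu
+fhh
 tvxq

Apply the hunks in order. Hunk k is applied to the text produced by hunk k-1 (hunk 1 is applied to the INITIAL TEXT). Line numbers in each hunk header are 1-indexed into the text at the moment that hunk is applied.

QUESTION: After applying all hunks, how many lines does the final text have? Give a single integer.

Answer: 10

Derivation:
Hunk 1: at line 4 remove [iith,acihe] add [upoy,wslvg] -> 10 lines: nqil iasbe tns icg cas upoy wslvg awkmi rdhdx bpuwr
Hunk 2: at line 6 remove [wslvg,awkmi] add [iqjxh] -> 9 lines: nqil iasbe tns icg cas upoy iqjxh rdhdx bpuwr
Hunk 3: at line 1 remove [tns] add [jtulb] -> 9 lines: nqil iasbe jtulb icg cas upoy iqjxh rdhdx bpuwr
Hunk 4: at line 4 remove [upoy] add [yexxu,tvxq,mjebg] -> 11 lines: nqil iasbe jtulb icg cas yexxu tvxq mjebg iqjxh rdhdx bpuwr
Hunk 5: at line 4 remove [cas,yexxu] add [fhh] -> 10 lines: nqil iasbe jtulb icg fhh tvxq mjebg iqjxh rdhdx bpuwr
Final line count: 10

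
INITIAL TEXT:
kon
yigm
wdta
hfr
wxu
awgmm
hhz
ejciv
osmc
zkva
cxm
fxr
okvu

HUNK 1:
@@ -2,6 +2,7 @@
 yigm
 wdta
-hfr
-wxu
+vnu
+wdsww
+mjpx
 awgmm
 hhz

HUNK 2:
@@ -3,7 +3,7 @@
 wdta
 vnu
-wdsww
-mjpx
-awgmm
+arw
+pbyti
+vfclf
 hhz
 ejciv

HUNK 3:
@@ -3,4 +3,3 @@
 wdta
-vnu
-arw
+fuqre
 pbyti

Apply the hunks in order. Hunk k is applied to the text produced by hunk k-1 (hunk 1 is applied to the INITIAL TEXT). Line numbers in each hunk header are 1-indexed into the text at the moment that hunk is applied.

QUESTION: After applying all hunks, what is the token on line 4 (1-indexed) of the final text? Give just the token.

Hunk 1: at line 2 remove [hfr,wxu] add [vnu,wdsww,mjpx] -> 14 lines: kon yigm wdta vnu wdsww mjpx awgmm hhz ejciv osmc zkva cxm fxr okvu
Hunk 2: at line 3 remove [wdsww,mjpx,awgmm] add [arw,pbyti,vfclf] -> 14 lines: kon yigm wdta vnu arw pbyti vfclf hhz ejciv osmc zkva cxm fxr okvu
Hunk 3: at line 3 remove [vnu,arw] add [fuqre] -> 13 lines: kon yigm wdta fuqre pbyti vfclf hhz ejciv osmc zkva cxm fxr okvu
Final line 4: fuqre

Answer: fuqre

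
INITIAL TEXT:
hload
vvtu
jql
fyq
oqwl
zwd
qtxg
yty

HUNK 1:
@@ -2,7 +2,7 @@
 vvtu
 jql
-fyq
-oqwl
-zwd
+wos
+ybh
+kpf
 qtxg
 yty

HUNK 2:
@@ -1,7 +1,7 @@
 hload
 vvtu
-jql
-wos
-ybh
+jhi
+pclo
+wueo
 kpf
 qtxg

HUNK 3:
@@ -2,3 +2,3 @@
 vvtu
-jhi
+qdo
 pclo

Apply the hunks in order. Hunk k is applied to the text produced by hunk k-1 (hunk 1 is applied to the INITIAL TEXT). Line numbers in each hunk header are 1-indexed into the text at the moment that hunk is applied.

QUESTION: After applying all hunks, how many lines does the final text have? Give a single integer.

Hunk 1: at line 2 remove [fyq,oqwl,zwd] add [wos,ybh,kpf] -> 8 lines: hload vvtu jql wos ybh kpf qtxg yty
Hunk 2: at line 1 remove [jql,wos,ybh] add [jhi,pclo,wueo] -> 8 lines: hload vvtu jhi pclo wueo kpf qtxg yty
Hunk 3: at line 2 remove [jhi] add [qdo] -> 8 lines: hload vvtu qdo pclo wueo kpf qtxg yty
Final line count: 8

Answer: 8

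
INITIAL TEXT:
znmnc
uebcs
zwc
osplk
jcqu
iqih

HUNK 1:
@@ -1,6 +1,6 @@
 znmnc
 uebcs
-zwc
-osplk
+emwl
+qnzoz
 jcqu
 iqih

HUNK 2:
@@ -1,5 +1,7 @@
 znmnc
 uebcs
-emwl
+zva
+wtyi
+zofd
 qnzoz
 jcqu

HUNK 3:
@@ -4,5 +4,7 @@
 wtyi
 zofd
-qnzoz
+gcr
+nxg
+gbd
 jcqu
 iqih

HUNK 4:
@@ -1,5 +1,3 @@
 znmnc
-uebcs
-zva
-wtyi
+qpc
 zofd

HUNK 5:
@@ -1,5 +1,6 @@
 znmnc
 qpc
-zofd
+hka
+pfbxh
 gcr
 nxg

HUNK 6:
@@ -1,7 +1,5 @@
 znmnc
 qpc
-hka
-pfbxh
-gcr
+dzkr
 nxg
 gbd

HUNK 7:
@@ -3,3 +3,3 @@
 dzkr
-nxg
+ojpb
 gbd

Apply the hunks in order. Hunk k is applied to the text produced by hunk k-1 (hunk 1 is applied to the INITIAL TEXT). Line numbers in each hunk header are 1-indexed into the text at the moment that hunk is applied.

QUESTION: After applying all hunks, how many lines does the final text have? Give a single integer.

Hunk 1: at line 1 remove [zwc,osplk] add [emwl,qnzoz] -> 6 lines: znmnc uebcs emwl qnzoz jcqu iqih
Hunk 2: at line 1 remove [emwl] add [zva,wtyi,zofd] -> 8 lines: znmnc uebcs zva wtyi zofd qnzoz jcqu iqih
Hunk 3: at line 4 remove [qnzoz] add [gcr,nxg,gbd] -> 10 lines: znmnc uebcs zva wtyi zofd gcr nxg gbd jcqu iqih
Hunk 4: at line 1 remove [uebcs,zva,wtyi] add [qpc] -> 8 lines: znmnc qpc zofd gcr nxg gbd jcqu iqih
Hunk 5: at line 1 remove [zofd] add [hka,pfbxh] -> 9 lines: znmnc qpc hka pfbxh gcr nxg gbd jcqu iqih
Hunk 6: at line 1 remove [hka,pfbxh,gcr] add [dzkr] -> 7 lines: znmnc qpc dzkr nxg gbd jcqu iqih
Hunk 7: at line 3 remove [nxg] add [ojpb] -> 7 lines: znmnc qpc dzkr ojpb gbd jcqu iqih
Final line count: 7

Answer: 7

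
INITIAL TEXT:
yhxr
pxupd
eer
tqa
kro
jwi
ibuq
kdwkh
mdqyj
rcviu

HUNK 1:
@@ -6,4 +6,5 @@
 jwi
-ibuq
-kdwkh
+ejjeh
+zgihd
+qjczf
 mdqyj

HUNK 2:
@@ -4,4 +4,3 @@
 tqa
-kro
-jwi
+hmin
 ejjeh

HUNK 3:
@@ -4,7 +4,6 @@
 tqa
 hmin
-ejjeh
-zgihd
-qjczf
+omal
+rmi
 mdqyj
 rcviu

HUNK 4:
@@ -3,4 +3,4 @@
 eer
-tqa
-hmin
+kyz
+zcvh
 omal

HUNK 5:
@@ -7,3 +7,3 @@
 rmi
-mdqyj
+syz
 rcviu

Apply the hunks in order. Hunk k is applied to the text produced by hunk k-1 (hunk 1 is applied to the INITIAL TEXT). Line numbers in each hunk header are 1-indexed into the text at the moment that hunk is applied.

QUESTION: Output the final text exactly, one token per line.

Answer: yhxr
pxupd
eer
kyz
zcvh
omal
rmi
syz
rcviu

Derivation:
Hunk 1: at line 6 remove [ibuq,kdwkh] add [ejjeh,zgihd,qjczf] -> 11 lines: yhxr pxupd eer tqa kro jwi ejjeh zgihd qjczf mdqyj rcviu
Hunk 2: at line 4 remove [kro,jwi] add [hmin] -> 10 lines: yhxr pxupd eer tqa hmin ejjeh zgihd qjczf mdqyj rcviu
Hunk 3: at line 4 remove [ejjeh,zgihd,qjczf] add [omal,rmi] -> 9 lines: yhxr pxupd eer tqa hmin omal rmi mdqyj rcviu
Hunk 4: at line 3 remove [tqa,hmin] add [kyz,zcvh] -> 9 lines: yhxr pxupd eer kyz zcvh omal rmi mdqyj rcviu
Hunk 5: at line 7 remove [mdqyj] add [syz] -> 9 lines: yhxr pxupd eer kyz zcvh omal rmi syz rcviu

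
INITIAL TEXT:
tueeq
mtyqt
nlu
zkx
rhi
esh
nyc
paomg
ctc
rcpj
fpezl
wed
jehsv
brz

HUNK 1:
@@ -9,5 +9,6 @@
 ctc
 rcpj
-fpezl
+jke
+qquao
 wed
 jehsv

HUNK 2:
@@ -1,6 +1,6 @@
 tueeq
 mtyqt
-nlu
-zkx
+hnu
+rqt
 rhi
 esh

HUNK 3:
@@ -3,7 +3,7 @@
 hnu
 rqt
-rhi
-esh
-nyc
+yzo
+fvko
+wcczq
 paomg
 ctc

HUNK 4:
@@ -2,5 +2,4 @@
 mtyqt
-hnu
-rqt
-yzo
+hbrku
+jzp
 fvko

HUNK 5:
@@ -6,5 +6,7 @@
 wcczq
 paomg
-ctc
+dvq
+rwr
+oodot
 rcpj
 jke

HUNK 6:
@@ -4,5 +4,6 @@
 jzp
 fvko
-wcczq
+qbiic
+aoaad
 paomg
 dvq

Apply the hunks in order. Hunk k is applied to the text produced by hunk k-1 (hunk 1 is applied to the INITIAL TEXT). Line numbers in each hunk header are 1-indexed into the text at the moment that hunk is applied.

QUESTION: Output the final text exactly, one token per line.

Hunk 1: at line 9 remove [fpezl] add [jke,qquao] -> 15 lines: tueeq mtyqt nlu zkx rhi esh nyc paomg ctc rcpj jke qquao wed jehsv brz
Hunk 2: at line 1 remove [nlu,zkx] add [hnu,rqt] -> 15 lines: tueeq mtyqt hnu rqt rhi esh nyc paomg ctc rcpj jke qquao wed jehsv brz
Hunk 3: at line 3 remove [rhi,esh,nyc] add [yzo,fvko,wcczq] -> 15 lines: tueeq mtyqt hnu rqt yzo fvko wcczq paomg ctc rcpj jke qquao wed jehsv brz
Hunk 4: at line 2 remove [hnu,rqt,yzo] add [hbrku,jzp] -> 14 lines: tueeq mtyqt hbrku jzp fvko wcczq paomg ctc rcpj jke qquao wed jehsv brz
Hunk 5: at line 6 remove [ctc] add [dvq,rwr,oodot] -> 16 lines: tueeq mtyqt hbrku jzp fvko wcczq paomg dvq rwr oodot rcpj jke qquao wed jehsv brz
Hunk 6: at line 4 remove [wcczq] add [qbiic,aoaad] -> 17 lines: tueeq mtyqt hbrku jzp fvko qbiic aoaad paomg dvq rwr oodot rcpj jke qquao wed jehsv brz

Answer: tueeq
mtyqt
hbrku
jzp
fvko
qbiic
aoaad
paomg
dvq
rwr
oodot
rcpj
jke
qquao
wed
jehsv
brz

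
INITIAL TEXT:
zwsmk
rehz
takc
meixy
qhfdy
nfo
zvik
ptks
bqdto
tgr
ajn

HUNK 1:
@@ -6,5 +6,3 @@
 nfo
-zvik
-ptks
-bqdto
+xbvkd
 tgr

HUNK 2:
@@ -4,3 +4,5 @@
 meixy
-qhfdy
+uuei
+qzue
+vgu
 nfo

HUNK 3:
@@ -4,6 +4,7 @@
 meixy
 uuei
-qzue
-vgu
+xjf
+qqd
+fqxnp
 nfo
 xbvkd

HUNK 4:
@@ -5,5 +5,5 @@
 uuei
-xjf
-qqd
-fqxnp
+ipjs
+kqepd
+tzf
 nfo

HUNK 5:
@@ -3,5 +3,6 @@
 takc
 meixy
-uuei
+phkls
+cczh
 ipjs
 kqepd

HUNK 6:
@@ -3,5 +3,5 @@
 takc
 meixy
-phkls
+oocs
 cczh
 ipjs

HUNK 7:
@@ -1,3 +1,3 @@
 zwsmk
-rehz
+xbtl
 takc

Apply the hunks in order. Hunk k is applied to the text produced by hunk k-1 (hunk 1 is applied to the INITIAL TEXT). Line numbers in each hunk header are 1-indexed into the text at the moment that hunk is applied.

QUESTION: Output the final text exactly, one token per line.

Hunk 1: at line 6 remove [zvik,ptks,bqdto] add [xbvkd] -> 9 lines: zwsmk rehz takc meixy qhfdy nfo xbvkd tgr ajn
Hunk 2: at line 4 remove [qhfdy] add [uuei,qzue,vgu] -> 11 lines: zwsmk rehz takc meixy uuei qzue vgu nfo xbvkd tgr ajn
Hunk 3: at line 4 remove [qzue,vgu] add [xjf,qqd,fqxnp] -> 12 lines: zwsmk rehz takc meixy uuei xjf qqd fqxnp nfo xbvkd tgr ajn
Hunk 4: at line 5 remove [xjf,qqd,fqxnp] add [ipjs,kqepd,tzf] -> 12 lines: zwsmk rehz takc meixy uuei ipjs kqepd tzf nfo xbvkd tgr ajn
Hunk 5: at line 3 remove [uuei] add [phkls,cczh] -> 13 lines: zwsmk rehz takc meixy phkls cczh ipjs kqepd tzf nfo xbvkd tgr ajn
Hunk 6: at line 3 remove [phkls] add [oocs] -> 13 lines: zwsmk rehz takc meixy oocs cczh ipjs kqepd tzf nfo xbvkd tgr ajn
Hunk 7: at line 1 remove [rehz] add [xbtl] -> 13 lines: zwsmk xbtl takc meixy oocs cczh ipjs kqepd tzf nfo xbvkd tgr ajn

Answer: zwsmk
xbtl
takc
meixy
oocs
cczh
ipjs
kqepd
tzf
nfo
xbvkd
tgr
ajn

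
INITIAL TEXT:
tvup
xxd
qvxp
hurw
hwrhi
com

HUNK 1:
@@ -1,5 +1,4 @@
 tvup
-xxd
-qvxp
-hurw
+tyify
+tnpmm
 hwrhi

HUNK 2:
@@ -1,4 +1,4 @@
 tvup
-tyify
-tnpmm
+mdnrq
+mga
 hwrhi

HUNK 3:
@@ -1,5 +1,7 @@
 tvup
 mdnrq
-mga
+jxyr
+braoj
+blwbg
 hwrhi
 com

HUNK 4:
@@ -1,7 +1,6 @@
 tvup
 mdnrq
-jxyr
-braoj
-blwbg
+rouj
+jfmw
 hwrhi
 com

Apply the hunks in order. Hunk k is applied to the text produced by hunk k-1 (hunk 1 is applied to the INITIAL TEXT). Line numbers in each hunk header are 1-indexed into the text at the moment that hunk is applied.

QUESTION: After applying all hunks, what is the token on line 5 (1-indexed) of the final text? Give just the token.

Hunk 1: at line 1 remove [xxd,qvxp,hurw] add [tyify,tnpmm] -> 5 lines: tvup tyify tnpmm hwrhi com
Hunk 2: at line 1 remove [tyify,tnpmm] add [mdnrq,mga] -> 5 lines: tvup mdnrq mga hwrhi com
Hunk 3: at line 1 remove [mga] add [jxyr,braoj,blwbg] -> 7 lines: tvup mdnrq jxyr braoj blwbg hwrhi com
Hunk 4: at line 1 remove [jxyr,braoj,blwbg] add [rouj,jfmw] -> 6 lines: tvup mdnrq rouj jfmw hwrhi com
Final line 5: hwrhi

Answer: hwrhi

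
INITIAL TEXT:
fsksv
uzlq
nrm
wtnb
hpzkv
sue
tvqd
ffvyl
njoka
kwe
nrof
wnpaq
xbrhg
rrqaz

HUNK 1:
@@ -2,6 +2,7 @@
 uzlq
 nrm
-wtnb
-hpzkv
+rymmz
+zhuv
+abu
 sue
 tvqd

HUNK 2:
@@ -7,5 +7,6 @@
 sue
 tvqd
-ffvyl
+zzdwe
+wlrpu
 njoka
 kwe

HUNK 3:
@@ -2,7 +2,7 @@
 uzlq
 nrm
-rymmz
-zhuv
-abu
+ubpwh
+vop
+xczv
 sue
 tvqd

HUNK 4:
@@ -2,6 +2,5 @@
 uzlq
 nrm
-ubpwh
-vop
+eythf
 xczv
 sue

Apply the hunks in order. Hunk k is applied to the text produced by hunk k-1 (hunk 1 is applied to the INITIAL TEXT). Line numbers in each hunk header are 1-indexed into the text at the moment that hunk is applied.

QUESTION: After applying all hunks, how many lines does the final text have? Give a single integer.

Hunk 1: at line 2 remove [wtnb,hpzkv] add [rymmz,zhuv,abu] -> 15 lines: fsksv uzlq nrm rymmz zhuv abu sue tvqd ffvyl njoka kwe nrof wnpaq xbrhg rrqaz
Hunk 2: at line 7 remove [ffvyl] add [zzdwe,wlrpu] -> 16 lines: fsksv uzlq nrm rymmz zhuv abu sue tvqd zzdwe wlrpu njoka kwe nrof wnpaq xbrhg rrqaz
Hunk 3: at line 2 remove [rymmz,zhuv,abu] add [ubpwh,vop,xczv] -> 16 lines: fsksv uzlq nrm ubpwh vop xczv sue tvqd zzdwe wlrpu njoka kwe nrof wnpaq xbrhg rrqaz
Hunk 4: at line 2 remove [ubpwh,vop] add [eythf] -> 15 lines: fsksv uzlq nrm eythf xczv sue tvqd zzdwe wlrpu njoka kwe nrof wnpaq xbrhg rrqaz
Final line count: 15

Answer: 15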